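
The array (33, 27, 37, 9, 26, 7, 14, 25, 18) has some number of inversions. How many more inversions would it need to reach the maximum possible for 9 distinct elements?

Maximum inversions for 9 distinct elements is C(9, 2) = 9·8/2 = 36.
Current inversions — for each element, count later smaller elements:
33: 7
27: 6
37: 6
9: 1
26: 4
7: 0
14: 0
25: 1
18: 0
Current total: 7 + 6 + 6 + 1 + 4 + 0 + 0 + 1 + 0 = 25
Shortfall: 36 − 25 = 11

11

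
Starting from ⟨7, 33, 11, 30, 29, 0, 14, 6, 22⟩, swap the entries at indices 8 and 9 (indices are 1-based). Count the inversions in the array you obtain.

Positions 8 and 9 hold 6 and 22; after swapping, the array is [7, 33, 11, 30, 29, 0, 14, 22, 6].
Sweep left to right; for each value list the smaller values that follow it:
7 → 0, 6 → 2
33 → 11, 30, 29, 0, 14, 22, 6 → 7
11 → 0, 6 → 2
30 → 29, 0, 14, 22, 6 → 5
29 → 0, 14, 22, 6 → 4
0 → none → 0
14 → 6 → 1
22 → 6 → 1
6 → none → 0
Sum: 2 + 7 + 2 + 5 + 4 + 0 + 1 + 1 + 0 = 22

22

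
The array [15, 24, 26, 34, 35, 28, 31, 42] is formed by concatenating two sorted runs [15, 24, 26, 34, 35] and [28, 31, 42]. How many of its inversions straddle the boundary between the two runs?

For each element r of the right run, count left-run elements greater than r:
r = 28: 34, 35 → 2
r = 31: 34, 35 → 2
r = 42: none → 0
Cross-inversions: 2 + 2 + 0 = 4

4 cross-inversions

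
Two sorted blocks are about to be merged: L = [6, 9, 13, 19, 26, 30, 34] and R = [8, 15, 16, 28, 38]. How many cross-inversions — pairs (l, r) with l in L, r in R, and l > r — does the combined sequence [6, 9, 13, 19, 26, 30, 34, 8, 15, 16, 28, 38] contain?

Take each right-half value and tally the left-half values above it:
r = 8: 9, 13, 19, 26, 30, 34 → 6
r = 15: 19, 26, 30, 34 → 4
r = 16: 19, 26, 30, 34 → 4
r = 28: 30, 34 → 2
r = 38: none → 0
Cross-inversions: 6 + 4 + 4 + 2 + 0 = 16

16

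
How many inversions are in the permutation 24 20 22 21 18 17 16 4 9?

33

For each element, count later entries that are smaller:
24: 8
20: 5
22: 6
21: 5
18: 4
17: 3
16: 2
4: 0
9: 0
Sum: 8 + 5 + 6 + 5 + 4 + 3 + 2 + 0 + 0 = 33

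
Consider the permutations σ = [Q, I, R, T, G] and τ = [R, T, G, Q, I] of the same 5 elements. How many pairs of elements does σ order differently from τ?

Discordant pairs: 6

Assign each item its position (1..5) in the first ordering, then rewrite the second ordering as that position sequence:
positions: Q→1, I→2, R→3, T→4, G→5
second ordering as positions: [3, 4, 5, 1, 2]
Discordant pairs = inversions in this position sequence.
3: 1, 2 → 2
4: 1, 2 → 2
5: 1, 2 → 2
1: 0
2: 0
Total: 2 + 2 + 2 + 0 + 0 = 6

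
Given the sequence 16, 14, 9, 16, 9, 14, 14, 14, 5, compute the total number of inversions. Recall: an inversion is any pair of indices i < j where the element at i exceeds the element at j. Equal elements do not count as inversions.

Element-by-element contributions:
16: 7
14: 3
9: 1
16: 5
9: 1
14: 1
14: 1
14: 1
5: 0
Sum: 7 + 3 + 1 + 5 + 1 + 1 + 1 + 1 + 0 = 20

20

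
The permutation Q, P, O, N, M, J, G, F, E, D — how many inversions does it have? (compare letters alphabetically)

45

Sweep left to right; for each value list the smaller values that follow it:
Q: 9
P: 8
O: 7
N: 6
M: 5
J: 4
G: 3
F: 2
E: 1
D: 0
Sum: 9 + 8 + 7 + 6 + 5 + 4 + 3 + 2 + 1 + 0 = 45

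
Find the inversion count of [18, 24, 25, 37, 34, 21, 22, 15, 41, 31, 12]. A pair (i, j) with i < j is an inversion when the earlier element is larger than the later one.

29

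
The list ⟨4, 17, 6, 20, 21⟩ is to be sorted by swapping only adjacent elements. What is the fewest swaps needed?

1

Each adjacent swap fixes exactly one inversion, so the minimum swap count equals the number of inversions.
Count inversions — for each element, later elements that are smaller:
4: none → 0
17: 6 → 1
6: none → 0
20: none → 0
21: none → 0
Total inversions: 0 + 1 + 0 + 0 + 0 = 1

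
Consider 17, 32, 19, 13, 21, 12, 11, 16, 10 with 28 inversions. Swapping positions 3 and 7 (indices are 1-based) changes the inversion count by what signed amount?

-5

Positions 3 and 7 hold 19 and 11; after swapping, the array is [17, 32, 11, 13, 21, 12, 19, 16, 10].
Sweep left to right; for each value list the smaller values that follow it:
17: 5
32: 7
11: 1
13: 2
21: 4
12: 1
19: 2
16: 1
10: 0
Sum: 5 + 7 + 1 + 2 + 4 + 1 + 2 + 1 + 0 = 23
Change: 23 − 28 = -5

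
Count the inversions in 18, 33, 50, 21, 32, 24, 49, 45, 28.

15 inversions

For each element, count later entries that are smaller:
18 → none → 0
33 → 21, 32, 24, 28 → 4
50 → 21, 32, 24, 49, 45, 28 → 6
21 → none → 0
32 → 24, 28 → 2
24 → none → 0
49 → 45, 28 → 2
45 → 28 → 1
28 → none → 0
Sum: 0 + 4 + 6 + 0 + 2 + 0 + 2 + 1 + 0 = 15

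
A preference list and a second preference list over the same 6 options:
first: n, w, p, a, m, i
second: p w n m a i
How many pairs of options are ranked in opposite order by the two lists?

Assign each item its position (1..6) in the first ordering, then rewrite the second ordering as that position sequence:
positions: n→1, w→2, p→3, a→4, m→5, i→6
second ordering as positions: [3, 2, 1, 5, 4, 6]
Discordant pairs = inversions in this position sequence.
3: 2, 1 → 2
2: 1 → 1
1: 0
5: 4 → 1
4: 0
6: 0
Total: 2 + 1 + 0 + 1 + 0 + 0 = 4

Pairs: 4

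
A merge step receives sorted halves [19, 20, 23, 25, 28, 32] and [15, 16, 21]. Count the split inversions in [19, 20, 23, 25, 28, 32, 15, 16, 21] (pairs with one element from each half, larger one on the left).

16 split inversions

Count, for every r in R, how many entries of L exceed r:
r = 15: 19, 20, 23, 25, 28, 32 → 6
r = 16: 19, 20, 23, 25, 28, 32 → 6
r = 21: 23, 25, 28, 32 → 4
Cross-inversions: 6 + 6 + 4 = 16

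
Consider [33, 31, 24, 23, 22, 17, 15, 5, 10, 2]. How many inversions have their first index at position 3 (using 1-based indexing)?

7

The element at index 3 is 24.
Elements after it: 23, 22, 17, 15, 5, 10, 2
Those smaller than 24: 23, 22, 17, 15, 5, 10, 2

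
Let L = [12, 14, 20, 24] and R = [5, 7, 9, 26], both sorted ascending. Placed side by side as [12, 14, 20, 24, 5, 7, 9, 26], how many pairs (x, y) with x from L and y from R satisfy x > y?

12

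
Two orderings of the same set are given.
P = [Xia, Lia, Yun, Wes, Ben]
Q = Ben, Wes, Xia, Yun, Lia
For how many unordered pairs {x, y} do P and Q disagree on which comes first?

Assign each item its position (1..5) in the first ordering, then rewrite the second ordering as that position sequence:
positions: Xia→1, Lia→2, Yun→3, Wes→4, Ben→5
second ordering as positions: [5, 4, 1, 3, 2]
Discordant pairs = inversions in this position sequence.
5: 4, 1, 3, 2 → 4
4: 1, 3, 2 → 3
1: 0
3: 2 → 1
2: 0
Total: 4 + 3 + 0 + 1 + 0 = 8

8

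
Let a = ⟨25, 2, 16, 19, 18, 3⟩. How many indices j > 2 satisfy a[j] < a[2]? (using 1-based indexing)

The element at index 2 is 2.
Elements after it: 16, 19, 18, 3
None of them are smaller than 2.

0 such elements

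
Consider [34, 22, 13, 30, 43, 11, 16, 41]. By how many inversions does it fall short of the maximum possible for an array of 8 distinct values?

Maximum inversions for 8 distinct elements is C(8, 2) = 8·7/2 = 28.
Current inversions — for each element, count later smaller elements:
34: 5
22: 3
13: 1
30: 2
43: 3
11: 0
16: 0
41: 0
Current total: 5 + 3 + 1 + 2 + 3 + 0 + 0 + 0 = 14
Shortfall: 28 − 14 = 14

14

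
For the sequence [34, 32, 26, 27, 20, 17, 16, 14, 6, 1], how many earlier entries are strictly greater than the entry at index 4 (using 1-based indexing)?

The element at index 4 is 27.
Elements before it: 34, 32, 26
Those larger than 27: 34, 32

2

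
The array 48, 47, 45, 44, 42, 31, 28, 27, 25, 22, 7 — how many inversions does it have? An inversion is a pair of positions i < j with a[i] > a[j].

55 inversions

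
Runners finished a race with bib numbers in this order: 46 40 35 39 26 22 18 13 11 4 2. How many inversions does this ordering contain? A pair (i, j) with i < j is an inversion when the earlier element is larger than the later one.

For each element, count later entries that are smaller:
46 → 40, 35, 39, 26, 22, 18, 13, 11, 4, 2 → 10
40 → 35, 39, 26, 22, 18, 13, 11, 4, 2 → 9
35 → 26, 22, 18, 13, 11, 4, 2 → 7
39 → 26, 22, 18, 13, 11, 4, 2 → 7
26 → 22, 18, 13, 11, 4, 2 → 6
22 → 18, 13, 11, 4, 2 → 5
18 → 13, 11, 4, 2 → 4
13 → 11, 4, 2 → 3
11 → 4, 2 → 2
4 → 2 → 1
2 → none → 0
Sum: 10 + 9 + 7 + 7 + 6 + 5 + 4 + 3 + 2 + 1 + 0 = 54

Out-of-order pairs: 54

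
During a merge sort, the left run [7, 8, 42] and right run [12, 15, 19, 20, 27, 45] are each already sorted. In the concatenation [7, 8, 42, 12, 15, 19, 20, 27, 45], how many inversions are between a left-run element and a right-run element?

5

For each element r of the right run, count left-run elements greater than r:
r = 12: 42 → 1
r = 15: 42 → 1
r = 19: 42 → 1
r = 20: 42 → 1
r = 27: 42 → 1
r = 45: none → 0
Cross-inversions: 1 + 1 + 1 + 1 + 1 + 0 = 5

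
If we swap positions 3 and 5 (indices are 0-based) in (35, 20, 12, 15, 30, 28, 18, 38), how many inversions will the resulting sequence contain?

Positions 3 and 5 hold 15 and 28; after swapping, the array is [35, 20, 12, 28, 30, 15, 18, 38].
For each element, count later entries that are smaller:
35 → 20, 12, 28, 30, 15, 18 → 6
20 → 12, 15, 18 → 3
12 → none → 0
28 → 15, 18 → 2
30 → 15, 18 → 2
15 → none → 0
18 → none → 0
38 → none → 0
Sum: 6 + 3 + 0 + 2 + 2 + 0 + 0 + 0 = 13

There are 13 inversions.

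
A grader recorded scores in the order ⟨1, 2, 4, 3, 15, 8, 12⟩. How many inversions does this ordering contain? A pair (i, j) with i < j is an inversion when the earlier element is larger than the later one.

Element-by-element contributions:
1 → none → 0
2 → none → 0
4 → 3 → 1
3 → none → 0
15 → 8, 12 → 2
8 → none → 0
12 → none → 0
Sum: 0 + 0 + 1 + 0 + 2 + 0 + 0 = 3

3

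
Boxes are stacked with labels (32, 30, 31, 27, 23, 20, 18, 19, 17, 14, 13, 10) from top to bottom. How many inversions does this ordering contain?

Count, for each position, how many later elements it exceeds:
32: 11
30: 9
31: 9
27: 8
23: 7
20: 6
18: 4
19: 4
17: 3
14: 2
13: 1
10: 0
Sum: 11 + 9 + 9 + 8 + 7 + 6 + 4 + 4 + 3 + 2 + 1 + 0 = 64

64 inversions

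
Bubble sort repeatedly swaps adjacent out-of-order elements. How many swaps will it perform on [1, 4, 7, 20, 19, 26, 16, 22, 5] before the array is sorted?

11

Each adjacent swap fixes exactly one inversion, so the minimum swap count equals the number of inversions.
Count inversions — for each element, later elements that are smaller:
1: none → 0
4: none → 0
7: 5 → 1
20: 19, 16, 5 → 3
19: 16, 5 → 2
26: 16, 22, 5 → 3
16: 5 → 1
22: 5 → 1
5: none → 0
Total inversions: 0 + 0 + 1 + 3 + 2 + 3 + 1 + 1 + 0 = 11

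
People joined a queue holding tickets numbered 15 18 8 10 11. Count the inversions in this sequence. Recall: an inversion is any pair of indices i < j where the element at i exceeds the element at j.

6 inversions

Count, for each position, how many later elements it exceeds:
15: 3
18: 3
8: 0
10: 0
11: 0
Sum: 3 + 3 + 0 + 0 + 0 = 6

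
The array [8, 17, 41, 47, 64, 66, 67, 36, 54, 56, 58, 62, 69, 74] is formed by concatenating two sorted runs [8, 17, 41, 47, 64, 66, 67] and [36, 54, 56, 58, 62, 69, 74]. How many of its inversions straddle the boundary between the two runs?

Take each right-half value and tally the left-half values above it:
r = 36: 41, 47, 64, 66, 67 → 5
r = 54: 64, 66, 67 → 3
r = 56: 64, 66, 67 → 3
r = 58: 64, 66, 67 → 3
r = 62: 64, 66, 67 → 3
r = 69: none → 0
r = 74: none → 0
Cross-inversions: 5 + 3 + 3 + 3 + 3 + 0 + 0 = 17

17 cross-inversions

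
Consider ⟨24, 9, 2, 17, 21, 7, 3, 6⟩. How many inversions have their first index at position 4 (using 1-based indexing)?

The element at index 4 is 17.
Elements after it: 21, 7, 3, 6
Those smaller than 17: 7, 3, 6

3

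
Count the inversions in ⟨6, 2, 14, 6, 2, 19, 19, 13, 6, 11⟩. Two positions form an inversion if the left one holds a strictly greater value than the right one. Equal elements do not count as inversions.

16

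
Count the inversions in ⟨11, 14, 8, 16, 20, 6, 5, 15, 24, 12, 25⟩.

Element-by-element contributions:
11 → 8, 6, 5 → 3
14 → 8, 6, 5, 12 → 4
8 → 6, 5 → 2
16 → 6, 5, 15, 12 → 4
20 → 6, 5, 15, 12 → 4
6 → 5 → 1
5 → none → 0
15 → 12 → 1
24 → 12 → 1
12 → none → 0
25 → none → 0
Sum: 3 + 4 + 2 + 4 + 4 + 1 + 0 + 1 + 1 + 0 + 0 = 20

Inversions: 20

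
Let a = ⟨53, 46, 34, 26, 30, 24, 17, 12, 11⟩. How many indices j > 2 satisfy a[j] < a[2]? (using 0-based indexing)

The element at index 2 is 34.
Elements after it: 26, 30, 24, 17, 12, 11
Those smaller than 34: 26, 30, 24, 17, 12, 11

6 such elements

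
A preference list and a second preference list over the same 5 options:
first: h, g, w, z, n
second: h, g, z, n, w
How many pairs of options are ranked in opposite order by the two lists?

2

Assign each item its position (1..5) in the first ordering, then rewrite the second ordering as that position sequence:
positions: h→1, g→2, w→3, z→4, n→5
second ordering as positions: [1, 2, 4, 5, 3]
Discordant pairs = inversions in this position sequence.
1: 0
2: 0
4: 3 → 1
5: 3 → 1
3: 0
Total: 0 + 0 + 1 + 1 + 0 = 2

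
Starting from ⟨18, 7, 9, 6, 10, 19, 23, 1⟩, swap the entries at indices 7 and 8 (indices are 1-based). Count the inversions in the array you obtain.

12

Positions 7 and 8 hold 23 and 1; after swapping, the array is [18, 7, 9, 6, 10, 19, 1, 23].
Sweep left to right; for each value list the smaller values that follow it:
18 → 7, 9, 6, 10, 1 → 5
7 → 6, 1 → 2
9 → 6, 1 → 2
6 → 1 → 1
10 → 1 → 1
19 → 1 → 1
1 → none → 0
23 → none → 0
Sum: 5 + 2 + 2 + 1 + 1 + 1 + 0 + 0 = 12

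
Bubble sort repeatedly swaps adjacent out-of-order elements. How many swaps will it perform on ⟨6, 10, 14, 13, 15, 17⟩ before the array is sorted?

Adjacent swaps: 1

Each adjacent swap fixes exactly one inversion, so the minimum swap count equals the number of inversions.
Count inversions — for each element, later elements that are smaller:
6: none → 0
10: none → 0
14: 13 → 1
13: none → 0
15: none → 0
17: none → 0
Total inversions: 0 + 0 + 1 + 0 + 0 + 0 = 1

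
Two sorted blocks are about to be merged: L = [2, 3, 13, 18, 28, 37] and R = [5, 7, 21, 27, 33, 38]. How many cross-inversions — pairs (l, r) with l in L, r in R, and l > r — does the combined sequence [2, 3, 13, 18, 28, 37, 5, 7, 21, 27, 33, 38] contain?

For each element r of the right run, count left-run elements greater than r:
r = 5: 13, 18, 28, 37 → 4
r = 7: 13, 18, 28, 37 → 4
r = 21: 28, 37 → 2
r = 27: 28, 37 → 2
r = 33: 37 → 1
r = 38: none → 0
Cross-inversions: 4 + 4 + 2 + 2 + 1 + 0 = 13

13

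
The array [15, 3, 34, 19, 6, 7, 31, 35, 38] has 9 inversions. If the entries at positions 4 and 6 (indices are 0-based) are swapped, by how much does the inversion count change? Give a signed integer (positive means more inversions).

Positions 4 and 6 hold 6 and 31; after swapping, the array is [15, 3, 34, 19, 31, 7, 6, 35, 38].
Element-by-element contributions:
15: 3
3: 0
34: 4
19: 2
31: 2
7: 1
6: 0
35: 0
38: 0
Sum: 3 + 0 + 4 + 2 + 2 + 1 + 0 + 0 + 0 = 12
Change: 12 − 9 = +3

+3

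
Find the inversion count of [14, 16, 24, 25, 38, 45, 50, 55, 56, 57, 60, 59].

1 inversion

For each element, count later entries that are smaller:
14 → none → 0
16 → none → 0
24 → none → 0
25 → none → 0
38 → none → 0
45 → none → 0
50 → none → 0
55 → none → 0
56 → none → 0
57 → none → 0
60 → 59 → 1
59 → none → 0
Sum: 0 + 0 + 0 + 0 + 0 + 0 + 0 + 0 + 0 + 0 + 1 + 0 = 1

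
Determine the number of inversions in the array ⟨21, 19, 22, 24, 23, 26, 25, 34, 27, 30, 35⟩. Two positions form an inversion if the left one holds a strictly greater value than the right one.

5

Element-by-element contributions:
21 → 19 → 1
19 → none → 0
22 → none → 0
24 → 23 → 1
23 → none → 0
26 → 25 → 1
25 → none → 0
34 → 27, 30 → 2
27 → none → 0
30 → none → 0
35 → none → 0
Sum: 1 + 0 + 0 + 1 + 0 + 1 + 0 + 2 + 0 + 0 + 0 = 5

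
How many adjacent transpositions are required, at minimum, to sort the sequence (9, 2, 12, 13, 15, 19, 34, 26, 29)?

Each adjacent swap fixes exactly one inversion, so the minimum swap count equals the number of inversions.
Count inversions — for each element, later elements that are smaller:
9: 2 → 1
2: none → 0
12: none → 0
13: none → 0
15: none → 0
19: none → 0
34: 26, 29 → 2
26: none → 0
29: none → 0
Total inversions: 1 + 0 + 0 + 0 + 0 + 0 + 2 + 0 + 0 = 3

There are 3 swaps.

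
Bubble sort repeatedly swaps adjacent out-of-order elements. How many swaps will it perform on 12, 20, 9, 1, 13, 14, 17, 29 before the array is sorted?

Each adjacent swap fixes exactly one inversion, so the minimum swap count equals the number of inversions.
Count inversions — for each element, later elements that are smaller:
12: 9, 1 → 2
20: 9, 1, 13, 14, 17 → 5
9: 1 → 1
1: none → 0
13: none → 0
14: none → 0
17: none → 0
29: none → 0
Total inversions: 2 + 5 + 1 + 0 + 0 + 0 + 0 + 0 = 8

Swaps: 8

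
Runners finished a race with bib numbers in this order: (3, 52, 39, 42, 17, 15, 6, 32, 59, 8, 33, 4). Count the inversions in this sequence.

38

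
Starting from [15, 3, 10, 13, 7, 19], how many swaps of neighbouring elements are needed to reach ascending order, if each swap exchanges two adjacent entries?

6 adjacent swaps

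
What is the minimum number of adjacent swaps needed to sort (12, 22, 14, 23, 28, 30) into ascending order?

The minimum number of adjacent swaps to sort an array equals its inversion count, since every such swap removes exactly one inversion.
Count inversions — for each element, later elements that are smaller:
12: none → 0
22: 14 → 1
14: none → 0
23: none → 0
28: none → 0
30: none → 0
Total inversions: 0 + 1 + 0 + 0 + 0 + 0 = 1

1 swap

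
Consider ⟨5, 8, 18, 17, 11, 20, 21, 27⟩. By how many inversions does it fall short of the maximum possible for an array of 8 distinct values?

Maximum inversions for 8 distinct elements is C(8, 2) = 8·7/2 = 28.
Current inversions — for each element, count later smaller elements:
5: 0
8: 0
18: 2
17: 1
11: 0
20: 0
21: 0
27: 0
Current total: 0 + 0 + 2 + 1 + 0 + 0 + 0 + 0 = 3
Shortfall: 28 − 3 = 25

25 inversions short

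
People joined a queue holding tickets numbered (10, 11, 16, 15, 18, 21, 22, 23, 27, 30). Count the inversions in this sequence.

There is 1 inversion.

Count, for each position, how many later elements it exceeds:
10: 0
11: 0
16: 1
15: 0
18: 0
21: 0
22: 0
23: 0
27: 0
30: 0
Sum: 0 + 0 + 1 + 0 + 0 + 0 + 0 + 0 + 0 + 0 = 1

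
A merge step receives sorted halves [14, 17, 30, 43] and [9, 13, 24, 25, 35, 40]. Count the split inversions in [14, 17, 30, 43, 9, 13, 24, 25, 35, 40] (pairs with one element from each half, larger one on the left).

14 split inversions

Count, for every r in R, how many entries of L exceed r:
r = 9: 14, 17, 30, 43 → 4
r = 13: 14, 17, 30, 43 → 4
r = 24: 30, 43 → 2
r = 25: 30, 43 → 2
r = 35: 43 → 1
r = 40: 43 → 1
Cross-inversions: 4 + 4 + 2 + 2 + 1 + 1 = 14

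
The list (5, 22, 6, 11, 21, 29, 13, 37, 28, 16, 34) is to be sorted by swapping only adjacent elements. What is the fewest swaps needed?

The minimum number of adjacent swaps to sort an array equals its inversion count, since every such swap removes exactly one inversion.
Count inversions — for each element, later elements that are smaller:
5: none → 0
22: 6, 11, 21, 13, 16 → 5
6: none → 0
11: none → 0
21: 13, 16 → 2
29: 13, 28, 16 → 3
13: none → 0
37: 28, 16, 34 → 3
28: 16 → 1
16: none → 0
34: none → 0
Total inversions: 0 + 5 + 0 + 0 + 2 + 3 + 0 + 3 + 1 + 0 + 0 = 14

14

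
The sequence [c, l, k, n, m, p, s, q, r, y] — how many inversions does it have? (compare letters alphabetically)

Sweep left to right; for each value list the smaller values that follow it:
c → none → 0
l → k → 1
k → none → 0
n → m → 1
m → none → 0
p → none → 0
s → q, r → 2
q → none → 0
r → none → 0
y → none → 0
Sum: 0 + 1 + 0 + 1 + 0 + 0 + 2 + 0 + 0 + 0 = 4

4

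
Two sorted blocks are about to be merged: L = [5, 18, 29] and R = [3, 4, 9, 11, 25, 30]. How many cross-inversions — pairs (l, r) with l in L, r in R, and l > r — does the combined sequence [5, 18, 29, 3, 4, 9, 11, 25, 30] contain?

For each element r of the right run, count left-run elements greater than r:
r = 3: 5, 18, 29 → 3
r = 4: 5, 18, 29 → 3
r = 9: 18, 29 → 2
r = 11: 18, 29 → 2
r = 25: 29 → 1
r = 30: none → 0
Cross-inversions: 3 + 3 + 2 + 2 + 1 + 0 = 11

11 split inversions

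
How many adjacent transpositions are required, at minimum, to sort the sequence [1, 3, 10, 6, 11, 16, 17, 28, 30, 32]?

1 swap

Each adjacent swap fixes exactly one inversion, so the minimum swap count equals the number of inversions.
Count inversions — for each element, later elements that are smaller:
1: none → 0
3: none → 0
10: 6 → 1
6: none → 0
11: none → 0
16: none → 0
17: none → 0
28: none → 0
30: none → 0
32: none → 0
Total inversions: 0 + 0 + 1 + 0 + 0 + 0 + 0 + 0 + 0 + 0 = 1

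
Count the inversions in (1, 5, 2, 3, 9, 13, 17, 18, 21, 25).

2

Element-by-element contributions:
1: 0
5: 2
2: 0
3: 0
9: 0
13: 0
17: 0
18: 0
21: 0
25: 0
Sum: 0 + 2 + 0 + 0 + 0 + 0 + 0 + 0 + 0 + 0 = 2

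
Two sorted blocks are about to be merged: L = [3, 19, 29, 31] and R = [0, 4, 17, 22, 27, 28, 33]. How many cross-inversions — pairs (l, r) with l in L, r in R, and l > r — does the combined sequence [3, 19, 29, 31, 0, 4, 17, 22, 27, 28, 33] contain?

For each element r of the right run, count left-run elements greater than r:
r = 0: 3, 19, 29, 31 → 4
r = 4: 19, 29, 31 → 3
r = 17: 19, 29, 31 → 3
r = 22: 29, 31 → 2
r = 27: 29, 31 → 2
r = 28: 29, 31 → 2
r = 33: none → 0
Cross-inversions: 4 + 3 + 3 + 2 + 2 + 2 + 0 = 16

16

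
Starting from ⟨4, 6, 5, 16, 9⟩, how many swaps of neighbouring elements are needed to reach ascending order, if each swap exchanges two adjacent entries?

2 adjacent swaps

Minimum adjacent swaps = number of inversions (each swap of adjacent out-of-order elements removes one inversion and no swap can remove more).
Count inversions — for each element, later elements that are smaller:
4: none → 0
6: 5 → 1
5: none → 0
16: 9 → 1
9: none → 0
Total inversions: 0 + 1 + 0 + 1 + 0 = 2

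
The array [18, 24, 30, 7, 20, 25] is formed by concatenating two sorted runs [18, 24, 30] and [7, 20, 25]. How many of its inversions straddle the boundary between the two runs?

6

Count, for every r in R, how many entries of L exceed r:
r = 7: 18, 24, 30 → 3
r = 20: 24, 30 → 2
r = 25: 30 → 1
Cross-inversions: 3 + 2 + 1 = 6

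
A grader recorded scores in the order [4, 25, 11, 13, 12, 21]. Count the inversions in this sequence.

5

Count, for each position, how many later elements it exceeds:
4 → none → 0
25 → 11, 13, 12, 21 → 4
11 → none → 0
13 → 12 → 1
12 → none → 0
21 → none → 0
Sum: 0 + 4 + 0 + 1 + 0 + 0 = 5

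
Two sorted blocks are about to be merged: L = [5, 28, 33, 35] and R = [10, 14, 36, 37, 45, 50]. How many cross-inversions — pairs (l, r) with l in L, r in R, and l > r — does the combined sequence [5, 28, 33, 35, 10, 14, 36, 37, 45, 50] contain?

For each element r of the right run, count left-run elements greater than r:
r = 10: 28, 33, 35 → 3
r = 14: 28, 33, 35 → 3
r = 36: none → 0
r = 37: none → 0
r = 45: none → 0
r = 50: none → 0
Cross-inversions: 3 + 3 + 0 + 0 + 0 + 0 = 6

6 split inversions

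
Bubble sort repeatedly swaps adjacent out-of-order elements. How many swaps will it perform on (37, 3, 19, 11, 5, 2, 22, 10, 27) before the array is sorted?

18

Each adjacent swap fixes exactly one inversion, so the minimum swap count equals the number of inversions.
Count inversions — for each element, later elements that are smaller:
37: 3, 19, 11, 5, 2, 22, 10, 27 → 8
3: 2 → 1
19: 11, 5, 2, 10 → 4
11: 5, 2, 10 → 3
5: 2 → 1
2: none → 0
22: 10 → 1
10: none → 0
27: none → 0
Total inversions: 8 + 1 + 4 + 3 + 1 + 0 + 1 + 0 + 0 = 18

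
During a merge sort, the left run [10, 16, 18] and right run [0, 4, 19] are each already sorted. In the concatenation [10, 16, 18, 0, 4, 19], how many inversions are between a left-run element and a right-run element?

For each element r of the right run, count left-run elements greater than r:
r = 0: 10, 16, 18 → 3
r = 4: 10, 16, 18 → 3
r = 19: none → 0
Cross-inversions: 3 + 3 + 0 = 6

Cross-inversions: 6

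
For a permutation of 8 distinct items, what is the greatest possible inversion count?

Inversions: 28

The maximum occurs when the array is in strictly decreasing order: every one of the C(8, 2) pairs is inverted.
C(8, 2) = 8·7/2 = 28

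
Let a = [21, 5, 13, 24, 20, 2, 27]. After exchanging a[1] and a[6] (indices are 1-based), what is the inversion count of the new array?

Positions 1 and 6 hold 21 and 2; after swapping, the array is [2, 5, 13, 24, 20, 21, 27].
Element-by-element contributions:
2: 0
5: 0
13: 0
24: 2
20: 0
21: 0
27: 0
Sum: 0 + 0 + 0 + 2 + 0 + 0 + 0 = 2

2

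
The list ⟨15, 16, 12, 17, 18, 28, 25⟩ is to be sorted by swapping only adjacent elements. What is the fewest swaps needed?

3

Each adjacent swap fixes exactly one inversion, so the minimum swap count equals the number of inversions.
Count inversions — for each element, later elements that are smaller:
15: 12 → 1
16: 12 → 1
12: none → 0
17: none → 0
18: none → 0
28: 25 → 1
25: none → 0
Total inversions: 1 + 1 + 0 + 0 + 0 + 1 + 0 = 3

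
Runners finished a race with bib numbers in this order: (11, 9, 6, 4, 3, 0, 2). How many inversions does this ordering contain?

Out-of-order pairs: 20

Sweep left to right; for each value list the smaller values that follow it:
11 → 9, 6, 4, 3, 0, 2 → 6
9 → 6, 4, 3, 0, 2 → 5
6 → 4, 3, 0, 2 → 4
4 → 3, 0, 2 → 3
3 → 0, 2 → 2
0 → none → 0
2 → none → 0
Sum: 6 + 5 + 4 + 3 + 2 + 0 + 0 = 20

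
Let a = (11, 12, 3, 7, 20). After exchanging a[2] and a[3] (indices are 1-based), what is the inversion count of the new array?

Positions 2 and 3 hold 12 and 3; after swapping, the array is [11, 3, 12, 7, 20].
Count, for each position, how many later elements it exceeds:
11 → 3, 7 → 2
3 → none → 0
12 → 7 → 1
7 → none → 0
20 → none → 0
Sum: 2 + 0 + 1 + 0 + 0 = 3

3 inversions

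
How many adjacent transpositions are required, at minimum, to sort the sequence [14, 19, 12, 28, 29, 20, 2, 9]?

Swaps: 16

Minimum adjacent swaps = number of inversions (each swap of adjacent out-of-order elements removes one inversion and no swap can remove more).
Count inversions — for each element, later elements that are smaller:
14: 12, 2, 9 → 3
19: 12, 2, 9 → 3
12: 2, 9 → 2
28: 20, 2, 9 → 3
29: 20, 2, 9 → 3
20: 2, 9 → 2
2: none → 0
9: none → 0
Total inversions: 3 + 3 + 2 + 3 + 3 + 2 + 0 + 0 = 16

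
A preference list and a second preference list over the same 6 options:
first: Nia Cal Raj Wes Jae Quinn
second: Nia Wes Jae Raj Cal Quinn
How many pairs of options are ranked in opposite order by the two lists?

5 pairs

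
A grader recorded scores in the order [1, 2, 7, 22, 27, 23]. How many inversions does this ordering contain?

1 out-of-order pair

Element-by-element contributions:
1 → none → 0
2 → none → 0
7 → none → 0
22 → none → 0
27 → 23 → 1
23 → none → 0
Sum: 0 + 0 + 0 + 0 + 1 + 0 = 1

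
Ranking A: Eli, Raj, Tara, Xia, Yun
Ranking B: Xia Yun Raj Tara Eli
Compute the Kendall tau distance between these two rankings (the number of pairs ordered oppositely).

Assign each item its position (1..5) in the first ordering, then rewrite the second ordering as that position sequence:
positions: Eli→1, Raj→2, Tara→3, Xia→4, Yun→5
second ordering as positions: [4, 5, 2, 3, 1]
Discordant pairs = inversions in this position sequence.
4: 2, 3, 1 → 3
5: 2, 3, 1 → 3
2: 1 → 1
3: 1 → 1
1: 0
Total: 3 + 3 + 1 + 1 + 0 = 8

There are 8 discordant pairs.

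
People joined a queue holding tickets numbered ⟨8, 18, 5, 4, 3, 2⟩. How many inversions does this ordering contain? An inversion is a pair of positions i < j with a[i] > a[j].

14 out-of-order pairs

For each element, count later entries that are smaller:
8 → 5, 4, 3, 2 → 4
18 → 5, 4, 3, 2 → 4
5 → 4, 3, 2 → 3
4 → 3, 2 → 2
3 → 2 → 1
2 → none → 0
Sum: 4 + 4 + 3 + 2 + 1 + 0 = 14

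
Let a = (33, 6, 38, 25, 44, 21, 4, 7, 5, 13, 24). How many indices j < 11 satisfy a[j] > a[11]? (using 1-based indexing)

4 such elements

The element at index 11 is 24.
Elements before it: 33, 6, 38, 25, 44, 21, 4, 7, 5, 13
Those larger than 24: 33, 38, 25, 44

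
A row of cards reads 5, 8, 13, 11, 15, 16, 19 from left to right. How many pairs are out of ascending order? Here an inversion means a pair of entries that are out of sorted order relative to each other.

There is 1 inversion.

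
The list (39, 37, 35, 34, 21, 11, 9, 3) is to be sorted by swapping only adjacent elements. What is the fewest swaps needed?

28

Minimum adjacent swaps = number of inversions (each swap of adjacent out-of-order elements removes one inversion and no swap can remove more).
Count inversions — for each element, later elements that are smaller:
39: 37, 35, 34, 21, 11, 9, 3 → 7
37: 35, 34, 21, 11, 9, 3 → 6
35: 34, 21, 11, 9, 3 → 5
34: 21, 11, 9, 3 → 4
21: 11, 9, 3 → 3
11: 9, 3 → 2
9: 3 → 1
3: none → 0
Total inversions: 7 + 6 + 5 + 4 + 3 + 2 + 1 + 0 = 28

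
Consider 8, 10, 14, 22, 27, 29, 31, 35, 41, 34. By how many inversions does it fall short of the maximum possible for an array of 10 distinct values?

43

Maximum inversions for 10 distinct elements is C(10, 2) = 10·9/2 = 45.
Current inversions — for each element, count later smaller elements:
8: 0
10: 0
14: 0
22: 0
27: 0
29: 0
31: 0
35: 1
41: 1
34: 0
Current total: 0 + 0 + 0 + 0 + 0 + 0 + 0 + 1 + 1 + 0 = 2
Shortfall: 45 − 2 = 43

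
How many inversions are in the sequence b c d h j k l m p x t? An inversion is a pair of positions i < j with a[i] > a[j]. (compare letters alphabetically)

1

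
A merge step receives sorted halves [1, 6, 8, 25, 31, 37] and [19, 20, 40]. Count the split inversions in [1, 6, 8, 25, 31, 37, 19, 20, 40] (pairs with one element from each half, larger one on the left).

Cross-inversions: 6

Count, for every r in R, how many entries of L exceed r:
r = 19: 25, 31, 37 → 3
r = 20: 25, 31, 37 → 3
r = 40: none → 0
Cross-inversions: 3 + 3 + 0 = 6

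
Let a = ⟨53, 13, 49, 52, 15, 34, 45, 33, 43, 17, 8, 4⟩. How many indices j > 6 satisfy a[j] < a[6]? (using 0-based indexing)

5 such elements

The element at index 6 is 45.
Elements after it: 33, 43, 17, 8, 4
Those smaller than 45: 33, 43, 17, 8, 4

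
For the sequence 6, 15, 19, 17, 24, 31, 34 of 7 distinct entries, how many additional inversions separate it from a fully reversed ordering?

Maximum inversions for 7 distinct elements is C(7, 2) = 7·6/2 = 21.
Current inversions — for each element, count later smaller elements:
6: 0
15: 0
19: 1
17: 0
24: 0
31: 0
34: 0
Current total: 0 + 0 + 1 + 0 + 0 + 0 + 0 = 1
Shortfall: 21 − 1 = 20

20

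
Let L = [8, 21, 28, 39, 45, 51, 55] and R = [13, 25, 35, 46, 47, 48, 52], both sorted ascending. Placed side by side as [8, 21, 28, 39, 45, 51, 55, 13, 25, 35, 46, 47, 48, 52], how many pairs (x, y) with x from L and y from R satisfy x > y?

There are 22 split inversions.

Count, for every r in R, how many entries of L exceed r:
r = 13: 21, 28, 39, 45, 51, 55 → 6
r = 25: 28, 39, 45, 51, 55 → 5
r = 35: 39, 45, 51, 55 → 4
r = 46: 51, 55 → 2
r = 47: 51, 55 → 2
r = 48: 51, 55 → 2
r = 52: 55 → 1
Cross-inversions: 6 + 5 + 4 + 2 + 2 + 2 + 1 = 22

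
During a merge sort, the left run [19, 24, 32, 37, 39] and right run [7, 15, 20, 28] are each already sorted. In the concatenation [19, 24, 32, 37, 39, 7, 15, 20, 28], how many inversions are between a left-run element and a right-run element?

For each element r of the right run, count left-run elements greater than r:
r = 7: 19, 24, 32, 37, 39 → 5
r = 15: 19, 24, 32, 37, 39 → 5
r = 20: 24, 32, 37, 39 → 4
r = 28: 32, 37, 39 → 3
Cross-inversions: 5 + 5 + 4 + 3 = 17

17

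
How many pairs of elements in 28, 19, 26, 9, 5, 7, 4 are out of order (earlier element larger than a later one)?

19

For each element, count later entries that are smaller:
28: 6
19: 4
26: 4
9: 3
5: 1
7: 1
4: 0
Sum: 6 + 4 + 4 + 3 + 1 + 1 + 0 = 19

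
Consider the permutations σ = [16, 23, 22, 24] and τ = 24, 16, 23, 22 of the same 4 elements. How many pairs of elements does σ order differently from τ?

Assign each item its position (1..4) in the first ordering, then rewrite the second ordering as that position sequence:
positions: 16→1, 23→2, 22→3, 24→4
second ordering as positions: [4, 1, 2, 3]
Discordant pairs = inversions in this position sequence.
4: 1, 2, 3 → 3
1: 0
2: 0
3: 0
Total: 3 + 0 + 0 + 0 = 3

3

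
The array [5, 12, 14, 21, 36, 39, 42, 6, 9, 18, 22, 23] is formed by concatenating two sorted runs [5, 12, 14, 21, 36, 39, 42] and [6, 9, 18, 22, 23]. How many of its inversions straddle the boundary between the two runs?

For each element r of the right run, count left-run elements greater than r:
r = 6: 12, 14, 21, 36, 39, 42 → 6
r = 9: 12, 14, 21, 36, 39, 42 → 6
r = 18: 21, 36, 39, 42 → 4
r = 22: 36, 39, 42 → 3
r = 23: 36, 39, 42 → 3
Cross-inversions: 6 + 6 + 4 + 3 + 3 = 22

22 split inversions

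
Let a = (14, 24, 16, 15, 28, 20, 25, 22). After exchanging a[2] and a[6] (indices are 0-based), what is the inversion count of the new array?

Positions 2 and 6 hold 16 and 25; after swapping, the array is [14, 24, 25, 15, 28, 20, 16, 22].
For each element, count later entries that are smaller:
14 → none → 0
24 → 15, 20, 16, 22 → 4
25 → 15, 20, 16, 22 → 4
15 → none → 0
28 → 20, 16, 22 → 3
20 → 16 → 1
16 → none → 0
22 → none → 0
Sum: 0 + 4 + 4 + 0 + 3 + 1 + 0 + 0 = 12

12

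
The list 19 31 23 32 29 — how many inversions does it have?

3 out-of-order pairs

Out-of-order index pairs (0-indexed):
(1,2): 31 > 23
(1,4): 31 > 29
(3,4): 32 > 29
That's 3 pairs.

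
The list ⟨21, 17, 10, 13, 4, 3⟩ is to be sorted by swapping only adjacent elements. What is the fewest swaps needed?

The minimum number of adjacent swaps to sort an array equals its inversion count, since every such swap removes exactly one inversion.
Count inversions — for each element, later elements that are smaller:
21: 17, 10, 13, 4, 3 → 5
17: 10, 13, 4, 3 → 4
10: 4, 3 → 2
13: 4, 3 → 2
4: 3 → 1
3: none → 0
Total inversions: 5 + 4 + 2 + 2 + 1 + 0 = 14

14 adjacent swaps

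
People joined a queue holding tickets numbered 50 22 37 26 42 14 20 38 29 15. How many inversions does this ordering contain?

Count, for each position, how many later elements it exceeds:
50 → 22, 37, 26, 42, 14, 20, 38, 29, 15 → 9
22 → 14, 20, 15 → 3
37 → 26, 14, 20, 29, 15 → 5
26 → 14, 20, 15 → 3
42 → 14, 20, 38, 29, 15 → 5
14 → none → 0
20 → 15 → 1
38 → 29, 15 → 2
29 → 15 → 1
15 → none → 0
Sum: 9 + 3 + 5 + 3 + 5 + 0 + 1 + 2 + 1 + 0 = 29

29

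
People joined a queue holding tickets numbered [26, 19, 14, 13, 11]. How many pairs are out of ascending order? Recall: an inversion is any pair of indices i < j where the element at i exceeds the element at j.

There are 10 out-of-order pairs.

Listing every pair i<j with a[i]>a[j] (using 1-based positions):
(1,2): 26 > 19
(1,3): 26 > 14
(1,4): 26 > 13
(1,5): 26 > 11
(2,3): 19 > 14
(2,4): 19 > 13
(2,5): 19 > 11
(3,4): 14 > 13
(3,5): 14 > 11
(4,5): 13 > 11
That's 10 pairs.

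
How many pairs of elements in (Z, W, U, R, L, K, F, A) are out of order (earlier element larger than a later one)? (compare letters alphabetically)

Inversions: 28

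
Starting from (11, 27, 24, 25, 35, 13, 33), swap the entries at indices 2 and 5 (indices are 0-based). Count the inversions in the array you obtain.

Positions 2 and 5 hold 24 and 13; after swapping, the array is [11, 27, 13, 25, 35, 24, 33].
Sweep left to right; for each value list the smaller values that follow it:
11: 0
27: 3
13: 0
25: 1
35: 2
24: 0
33: 0
Sum: 0 + 3 + 0 + 1 + 2 + 0 + 0 = 6

6 inversions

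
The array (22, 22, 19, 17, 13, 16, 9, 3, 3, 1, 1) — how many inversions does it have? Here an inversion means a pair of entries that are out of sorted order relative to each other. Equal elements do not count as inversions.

There are 51 out-of-order pairs.

Count, for each position, how many later elements it exceeds:
22: 9
22: 9
19: 8
17: 7
13: 5
16: 5
9: 4
3: 2
3: 2
1: 0
1: 0
Sum: 9 + 9 + 8 + 7 + 5 + 5 + 4 + 2 + 2 + 0 + 0 = 51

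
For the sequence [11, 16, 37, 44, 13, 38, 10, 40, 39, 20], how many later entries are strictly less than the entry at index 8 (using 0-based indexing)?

The element at index 8 is 39.
Elements after it: 20
Those smaller than 39: 20

1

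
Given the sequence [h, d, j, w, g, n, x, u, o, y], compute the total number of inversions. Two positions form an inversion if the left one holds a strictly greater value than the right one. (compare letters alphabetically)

10

Sweep left to right; for each value list the smaller values that follow it:
h: 2
d: 0
j: 1
w: 4
g: 0
n: 0
x: 2
u: 1
o: 0
y: 0
Sum: 2 + 0 + 1 + 4 + 0 + 0 + 2 + 1 + 0 + 0 = 10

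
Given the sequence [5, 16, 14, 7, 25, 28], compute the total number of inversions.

3 inversions

Count, for each position, how many later elements it exceeds:
5: 0
16: 2
14: 1
7: 0
25: 0
28: 0
Sum: 0 + 2 + 1 + 0 + 0 + 0 = 3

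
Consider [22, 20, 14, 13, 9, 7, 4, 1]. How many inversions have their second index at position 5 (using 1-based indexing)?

4 such elements

The element at index 5 is 9.
Elements before it: 22, 20, 14, 13
Those larger than 9: 22, 20, 14, 13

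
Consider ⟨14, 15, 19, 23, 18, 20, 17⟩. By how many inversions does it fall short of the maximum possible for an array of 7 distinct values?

14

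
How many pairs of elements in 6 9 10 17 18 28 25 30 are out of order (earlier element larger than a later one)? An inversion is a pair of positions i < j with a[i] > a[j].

1

Sweep left to right; for each value list the smaller values that follow it:
6: 0
9: 0
10: 0
17: 0
18: 0
28: 1
25: 0
30: 0
Sum: 0 + 0 + 0 + 0 + 0 + 1 + 0 + 0 = 1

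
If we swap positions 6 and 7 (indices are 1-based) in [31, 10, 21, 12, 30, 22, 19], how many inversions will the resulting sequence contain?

There are 10 inversions.

Positions 6 and 7 hold 22 and 19; after swapping, the array is [31, 10, 21, 12, 30, 19, 22].
For each element, count later entries that are smaller:
31 → 10, 21, 12, 30, 19, 22 → 6
10 → none → 0
21 → 12, 19 → 2
12 → none → 0
30 → 19, 22 → 2
19 → none → 0
22 → none → 0
Sum: 6 + 0 + 2 + 0 + 2 + 0 + 0 = 10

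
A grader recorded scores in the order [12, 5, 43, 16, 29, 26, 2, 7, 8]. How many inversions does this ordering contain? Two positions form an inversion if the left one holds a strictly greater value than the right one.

For each element, count later entries that are smaller:
12: 4
5: 1
43: 6
16: 3
29: 4
26: 3
2: 0
7: 0
8: 0
Sum: 4 + 1 + 6 + 3 + 4 + 3 + 0 + 0 + 0 = 21

There are 21 inversions.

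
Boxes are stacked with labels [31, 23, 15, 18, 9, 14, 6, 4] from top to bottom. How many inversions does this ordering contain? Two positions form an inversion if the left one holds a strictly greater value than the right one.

Count, for each position, how many later elements it exceeds:
31 → 23, 15, 18, 9, 14, 6, 4 → 7
23 → 15, 18, 9, 14, 6, 4 → 6
15 → 9, 14, 6, 4 → 4
18 → 9, 14, 6, 4 → 4
9 → 6, 4 → 2
14 → 6, 4 → 2
6 → 4 → 1
4 → none → 0
Sum: 7 + 6 + 4 + 4 + 2 + 2 + 1 + 0 = 26

26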